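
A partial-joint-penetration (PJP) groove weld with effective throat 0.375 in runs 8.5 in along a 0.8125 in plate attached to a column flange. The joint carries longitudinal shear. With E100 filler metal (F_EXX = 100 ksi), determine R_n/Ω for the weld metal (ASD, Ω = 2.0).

R_n/Ω ≈ 95.6 kips

Effective throat (given) t_e = 0.375 in.
A_we = 0.375 × 8.5 = 3.188 in².
F_nw = 0.6 F_EXX = 60 ksi.
R_n/Ω = (60 × 3.188) / 2.0 = 95.62 kips.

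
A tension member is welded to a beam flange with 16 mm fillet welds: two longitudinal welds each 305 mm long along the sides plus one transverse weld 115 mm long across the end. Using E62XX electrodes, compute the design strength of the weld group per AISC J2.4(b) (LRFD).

E62XX → F_EXX = 620 MPa.
t_e = 0.707 × 16 = 11.31 mm.
R_nwl = 0.6 × 620 × 11.31 × 610 × 10⁻³ = 2567 kN (longitudinal, 2 welds).
R_nwt = 0.6 × 620 × 11.31 × 115 × 10⁻³ = 483.9 kN (transverse, base value).
(i) R_nwl + R_nwt = 3051 kN; (ii) 0.85 R_nwl + 1.5 R_nwt = 2908 kN.
R_n = max = 3051 kN [governs: (i)]; φR_n = 2288 kN.

φR_n ≈ 2290 kN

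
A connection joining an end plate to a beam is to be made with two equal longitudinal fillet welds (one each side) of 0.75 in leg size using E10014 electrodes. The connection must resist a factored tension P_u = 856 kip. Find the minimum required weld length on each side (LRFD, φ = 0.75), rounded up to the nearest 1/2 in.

L = 18 in on each side

E100XX → F_EXX = 100 ksi.
Throat t_e = 0.707 × 0.75 = 0.5302 in.
φr_n = 0.75 × 0.6 × 100 × 0.5302 = 23.86 kip/in.
L_req = P_u / φr_n = 856 / 23.86 = 35.87 in total.
Per side: 35.87 / 2 = 17.94 in.
Round up → use L = 18 in on each side.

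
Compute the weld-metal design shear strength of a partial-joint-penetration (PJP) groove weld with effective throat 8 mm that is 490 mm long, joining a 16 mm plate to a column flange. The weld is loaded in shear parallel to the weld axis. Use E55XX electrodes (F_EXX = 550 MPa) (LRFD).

φR_n ≈ 970 kN

Effective throat (given) t_e = 8 mm.
A_we = 8 × 490 = 3920 mm².
F_nw = 0.6 F_EXX = 330 MPa.
φR_n = 0.75 × 330 × 3920 × 10⁻³ = 970.2 kN.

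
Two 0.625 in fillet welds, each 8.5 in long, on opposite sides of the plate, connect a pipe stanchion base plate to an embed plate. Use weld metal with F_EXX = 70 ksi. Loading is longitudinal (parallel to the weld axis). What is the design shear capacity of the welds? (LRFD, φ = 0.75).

Effective throat t_e = 0.707 × 0.625 = 0.4419 in.
Total length L = 17 in; A_we = 0.4419 × 17 = 7.512 in².
F_nw = 0.6 F_EXX = 0.6 × 70 = 42 ksi.
φR_n = 0.75 × 42 × 7.512 = 236.6 kip.

φR_n ≈ 237 kip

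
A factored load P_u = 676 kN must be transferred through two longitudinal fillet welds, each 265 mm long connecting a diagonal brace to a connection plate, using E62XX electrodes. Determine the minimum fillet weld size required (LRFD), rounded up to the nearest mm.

w = 7 mm

E62XX → F_EXX = 620 MPa.
Total weld length L = 530 mm.
Required throat t_e = P_u / (φ × 0.6 F_EXX × L) = 676 / (0.75 × 0.6 × 620 × 530 × 10⁻³) = 4.572 mm.
Required leg w = t_e / 0.707 = 6.466 mm → use 7 mm.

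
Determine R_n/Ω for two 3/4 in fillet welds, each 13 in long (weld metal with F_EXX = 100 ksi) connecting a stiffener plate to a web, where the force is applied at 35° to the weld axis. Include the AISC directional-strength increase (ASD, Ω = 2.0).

R_n/Ω ≈ 503 kip

t_e = 0.707 × 0.75 = 0.5302 in; A_we = 0.5302 × 26 = 13.79 in².
Directional factor: 1.0 + 0.5 sin^1.5(35°) = 1.217.
F_nw = 0.6 × 100 × 1.217 = 73.03 ksi.
R_n/Ω = (73.03 × 13.79) / 2.0 = 503.4 kip.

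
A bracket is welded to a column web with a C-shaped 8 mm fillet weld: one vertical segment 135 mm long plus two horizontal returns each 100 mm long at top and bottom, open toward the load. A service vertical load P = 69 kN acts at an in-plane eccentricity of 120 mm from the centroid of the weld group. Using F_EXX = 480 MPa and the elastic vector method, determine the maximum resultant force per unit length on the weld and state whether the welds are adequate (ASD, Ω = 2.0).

Total weld length L_w = 335 mm. Treat welds as unit-width lines.
Centroid: x̄ = 2×100×50 / 335 = 29.85 mm from the vertical weld.
Polar moment about centroid: J = I_x + I_y = [135³/12 + 2×100×67.5²] + [135×29.85² + 2(100³/12 + 100×20.15²)] = 1484000 mm³.
Direct shear f_v = P/L_w = 69×10³ / 335 = 206 N/mm (vertical).
Torsion M = P·e = 69×10³ × 120 = 8280000 N·mm.
Critical point at (x, y) = (70.15, 67.5) from centroid. f_tx = M·y/J = 376.5 N/mm; f_ty = M·x/J = 391.3 N/mm.
Resultant f_max = √[f_tx² + (f_v + f_ty)²] = √[376.5² + (206 + 391.3)²] = 706 N/mm.
Capacity per unit length: r_n/Ω = (1/2.0) × 0.6 × 480 × (0.707 × 8) = 814.5 N/mm.
706 ≤ 814.5 → adequate.

f_max ≈ 706 N/mm; adequate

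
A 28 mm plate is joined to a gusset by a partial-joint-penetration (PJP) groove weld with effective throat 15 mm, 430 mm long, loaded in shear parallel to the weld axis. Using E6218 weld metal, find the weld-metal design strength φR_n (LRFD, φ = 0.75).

φR_n ≈ 1800 kN

E62XX → F_EXX = 620 MPa.
Effective throat (given) t_e = 15 mm.
A_we = 15 × 430 = 6450 mm².
F_nw = 0.6 F_EXX = 372 MPa.
φR_n = 0.75 × 372 × 6450 × 10⁻³ = 1800 kN.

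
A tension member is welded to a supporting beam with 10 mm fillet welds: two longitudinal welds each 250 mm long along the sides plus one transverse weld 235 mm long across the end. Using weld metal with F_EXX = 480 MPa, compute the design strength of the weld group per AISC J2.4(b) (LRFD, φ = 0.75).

t_e = 0.707 × 10 = 7.07 mm.
R_nwl = 0.6 × 480 × 7.07 × 500 × 10⁻³ = 1018 kN (longitudinal, 2 welds).
R_nwt = 0.6 × 480 × 7.07 × 235 × 10⁻³ = 478.5 kN (transverse, base value).
(i) R_nwl + R_nwt = 1497 kN; (ii) 0.85 R_nwl + 1.5 R_nwt = 1583 kN.
R_n = max = 1583 kN [governs: (ii)]; φR_n = 1187 kN.

φR_n ≈ 1190 kN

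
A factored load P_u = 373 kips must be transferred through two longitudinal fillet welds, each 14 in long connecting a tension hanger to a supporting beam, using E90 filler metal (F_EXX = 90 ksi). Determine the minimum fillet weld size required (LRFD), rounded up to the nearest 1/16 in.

w = 1/2 in

Total weld length L = 28 in.
Required throat t_e = P_u / (φ × 0.6 F_EXX × L) = 373 / (0.75 × 0.6 × 90 × 28) = 0.3289 in.
Required leg w = t_e / 0.707 = 0.4652 in → use 1/2 in.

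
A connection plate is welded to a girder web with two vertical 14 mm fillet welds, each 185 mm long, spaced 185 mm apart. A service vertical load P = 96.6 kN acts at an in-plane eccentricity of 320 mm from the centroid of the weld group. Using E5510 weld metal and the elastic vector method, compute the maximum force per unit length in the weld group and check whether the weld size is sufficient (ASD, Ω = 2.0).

f_max ≈ 1160 N/mm; adequate

E55XX → F_EXX = 550 MPa.
Total weld length L_w = 370 mm. Treat welds as unit-width lines.
Polar moment about centroid: J = 2[d³/12 + d(b/2)²] = 2[185³/12 + 185×92.5²] = 4221000 mm³.
Direct shear f_v = P/L_w = 96.6×10³ / 370 = 261.1 N/mm (vertical).
Torsion M = P·e = 96.6×10³ × 320 = 30912000 N·mm.
Critical point at (x, y) = (92.5, 92.5) from centroid. f_tx = M·y/J = 677.4 N/mm; f_ty = M·x/J = 677.4 N/mm.
Resultant f_max = √[f_tx² + (f_v + f_ty)²] = √[677.4² + (261.1 + 677.4)²] = 1157 N/mm.
Capacity per unit length: r_n/Ω = (1/2.0) × 0.6 × 550 × (0.707 × 14) = 1633 N/mm.
1157 ≤ 1633 → adequate.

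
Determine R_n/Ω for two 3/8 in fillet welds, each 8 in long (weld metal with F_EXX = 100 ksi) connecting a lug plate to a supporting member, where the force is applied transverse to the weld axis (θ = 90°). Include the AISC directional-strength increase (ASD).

R_n/Ω ≈ 191 kip

t_e = 0.707 × 0.375 = 0.2651 in; A_we = 0.2651 × 16 = 4.242 in².
Directional factor: 1.0 + 0.5 sin^1.5(90°) = 1.5.
F_nw = 0.6 × 100 × 1.5 = 90 ksi.
R_n/Ω = (90 × 4.242) / 2.0 = 190.9 kip.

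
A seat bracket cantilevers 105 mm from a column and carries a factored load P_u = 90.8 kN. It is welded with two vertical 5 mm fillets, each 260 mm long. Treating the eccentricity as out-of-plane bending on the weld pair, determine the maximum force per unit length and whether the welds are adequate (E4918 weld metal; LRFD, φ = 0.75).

f_max ≈ 458 N/mm; adequate

E49XX → F_EXX = 490 MPa.
L_w = 2 × 260 = 520 mm; section modulus (unit throat) S = 2 × L²/6 = 22530 mm².
Direct shear f_v = P/L_w = 90.8×10³/520 = 174.6 N/mm.
Moment M = P × e = 90.8×10³ × 105 = 9534000 N·mm; bending f_b = M/S = 423.1 N/mm.
f_max = √(f_v² + f_b²) = √(174.6² + 423.1²) = 457.7 N/mm.
φr_n = 0.75 × 0.6 × 490 × (0.707 × 5) = 779.5 N/mm → adequate.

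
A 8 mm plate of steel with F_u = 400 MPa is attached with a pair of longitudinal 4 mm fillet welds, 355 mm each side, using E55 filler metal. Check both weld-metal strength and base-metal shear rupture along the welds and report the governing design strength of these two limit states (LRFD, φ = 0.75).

φR_n ≈ 497 kN (weld metal governs)

E55XX → F_EXX = 550 MPa.
t_e = 0.707 × 4 = 2.828 mm; L = 710 mm.
Weld metal: φR_n = 0.75 × 0.6 × 550 × 2.828 × 710 × 10⁻³ = 497 kN.
Base metal (shear rupture): φR_n = 0.75 × 0.6 × 400 × 8 × 710 × 10⁻³ = 1022 kN.
Governing: weld metal.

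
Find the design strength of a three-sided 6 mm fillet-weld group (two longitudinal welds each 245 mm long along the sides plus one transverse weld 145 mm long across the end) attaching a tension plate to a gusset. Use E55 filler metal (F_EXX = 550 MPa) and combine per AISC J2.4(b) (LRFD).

t_e = 0.707 × 6 = 4.242 mm.
R_nwl = 0.6 × 550 × 4.242 × 490 × 10⁻³ = 685.9 kN (longitudinal, 2 welds).
R_nwt = 0.6 × 550 × 4.242 × 145 × 10⁻³ = 203 kN (transverse, base value).
(i) R_nwl + R_nwt = 888.9 kN; (ii) 0.85 R_nwl + 1.5 R_nwt = 887.5 kN.
R_n = max = 888.9 kN [governs: (i)]; φR_n = 666.7 kN.

φR_n ≈ 667 kN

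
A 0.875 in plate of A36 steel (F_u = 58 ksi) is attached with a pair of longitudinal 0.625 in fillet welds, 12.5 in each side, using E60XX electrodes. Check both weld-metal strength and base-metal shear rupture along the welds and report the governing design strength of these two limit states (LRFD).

φR_n ≈ 298 kip (weld metal governs)

E60XX → F_EXX = 60 ksi.
t_e = 0.707 × 0.625 = 0.4419 in; L = 25 in.
Weld metal: φR_n = 0.75 × 0.6 × 60 × 0.4419 × 25 = 298.3 kip.
Base metal (shear rupture): φR_n = 0.75 × 0.6 × 58 × 0.875 × 25 = 570.9 kip.
Governing: weld metal.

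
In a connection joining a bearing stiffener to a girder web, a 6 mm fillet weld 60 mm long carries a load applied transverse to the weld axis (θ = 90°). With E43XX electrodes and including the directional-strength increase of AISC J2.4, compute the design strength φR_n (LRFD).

φR_n ≈ 73.9 kN

E43XX → F_EXX = 430 MPa.
t_e = 0.707 × 6 = 4.242 mm; A_we = 4.242 × 60 = 254.5 mm².
Directional factor: 1.0 + 0.5 sin^1.5(90°) = 1.5.
F_nw = 0.6 × 430 × 1.5 = 387 MPa.
φR_n = 0.75 × 387 × 254.5 × 10⁻³ = 73.87 kN.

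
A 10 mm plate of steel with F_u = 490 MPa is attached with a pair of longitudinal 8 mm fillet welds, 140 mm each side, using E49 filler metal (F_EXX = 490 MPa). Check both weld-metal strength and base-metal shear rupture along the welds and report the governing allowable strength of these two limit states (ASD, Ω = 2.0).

R_n/Ω ≈ 233 kN (weld metal governs)

t_e = 0.707 × 8 = 5.656 mm; L = 280 mm.
Weld metal: R_n/Ω = (1/2.0) × 0.6 × 490 × 5.656 × 280 × 10⁻³ = 232.8 kN.
Base metal (shear rupture): R_n/Ω = (1/2.0) × 0.6 × 490 × 10 × 280 × 10⁻³ = 411.6 kN.
Governing: weld metal.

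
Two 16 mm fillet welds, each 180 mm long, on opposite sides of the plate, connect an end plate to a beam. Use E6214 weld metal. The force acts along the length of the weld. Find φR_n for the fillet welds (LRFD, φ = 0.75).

φR_n ≈ 1140 kN

E62XX → F_EXX = 620 MPa.
Effective throat t_e = 0.707 × 16 = 11.31 mm.
Total length L = 360 mm; A_we = 11.31 × 360 = 4072 mm².
F_nw = 0.6 F_EXX = 0.6 × 620 = 372 MPa.
φR_n = 0.75 × 372 × 4072 × 10⁻³ = 1136 kN.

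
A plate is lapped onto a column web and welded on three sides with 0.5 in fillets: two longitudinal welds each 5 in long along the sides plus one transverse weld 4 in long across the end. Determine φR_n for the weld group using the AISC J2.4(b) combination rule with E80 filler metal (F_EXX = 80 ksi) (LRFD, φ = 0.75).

φR_n ≈ 185 kips

t_e = 0.707 × 0.5 = 0.3535 in.
R_nwl = 0.6 × 80 × 0.3535 × 10 = 169.7 kips (longitudinal, 2 welds).
R_nwt = 0.6 × 80 × 0.3535 × 4 = 67.87 kips (transverse, base value).
(i) R_nwl + R_nwt = 237.6 kips; (ii) 0.85 R_nwl + 1.5 R_nwt = 246 kips.
R_n = max = 246 kips [governs: (ii)]; φR_n = 184.5 kips.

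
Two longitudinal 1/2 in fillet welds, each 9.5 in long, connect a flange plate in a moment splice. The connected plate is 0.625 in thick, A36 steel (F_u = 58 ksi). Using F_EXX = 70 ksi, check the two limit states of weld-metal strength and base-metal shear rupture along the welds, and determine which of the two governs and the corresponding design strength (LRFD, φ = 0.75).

φR_n ≈ 212 kips (weld metal governs)

t_e = 0.707 × 0.5 = 0.3535 in; L = 19 in.
Weld metal: φR_n = 0.75 × 0.6 × 70 × 0.3535 × 19 = 211.6 kips.
Base metal (shear rupture): φR_n = 0.75 × 0.6 × 58 × 0.625 × 19 = 309.9 kips.
Governing: weld metal.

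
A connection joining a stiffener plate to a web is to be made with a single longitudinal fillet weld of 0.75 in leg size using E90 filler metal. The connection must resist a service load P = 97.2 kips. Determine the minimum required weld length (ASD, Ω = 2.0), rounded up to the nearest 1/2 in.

L = 7 in

E90XX → F_EXX = 90 ksi.
Throat t_e = 0.707 × 0.75 = 0.5302 in.
r_n/Ω = (0.6 × 90 × 0.5302) / 2.0 = 14.32 kip/in.
L_req = P / (r_n/Ω) = 97.2 / 14.32 = 6.789 in total.
Round up → use L = 7 in.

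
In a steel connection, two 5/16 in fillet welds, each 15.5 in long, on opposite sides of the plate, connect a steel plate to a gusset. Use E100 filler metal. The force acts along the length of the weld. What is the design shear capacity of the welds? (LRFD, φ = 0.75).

E100XX → F_EXX = 100 ksi.
Effective throat t_e = 0.707 × 0.3125 = 0.2209 in.
Total length L = 31 in; A_we = 0.2209 × 31 = 6.849 in².
F_nw = 0.6 F_EXX = 0.6 × 100 = 60 ksi.
φR_n = 0.75 × 60 × 6.849 = 308.2 kip.

φR_n ≈ 308 kip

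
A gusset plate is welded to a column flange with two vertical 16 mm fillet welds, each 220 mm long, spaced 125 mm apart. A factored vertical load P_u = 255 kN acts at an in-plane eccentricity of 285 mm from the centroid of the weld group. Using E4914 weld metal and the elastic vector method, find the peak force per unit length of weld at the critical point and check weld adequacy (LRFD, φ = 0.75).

E49XX → F_EXX = 490 MPa.
Total weld length L_w = 440 mm. Treat welds as unit-width lines.
Polar moment about centroid: J = 2[d³/12 + d(b/2)²] = 2[220³/12 + 220×62.5²] = 3493000 mm³.
Direct shear f_v = P/L_w = 255×10³ / 440 = 579.5 N/mm (vertical).
Torsion M = P·e = 255×10³ × 285 = 72675000 N·mm.
Critical point at (x, y) = (62.5, 110) from centroid. f_tx = M·y/J = 2288 N/mm; f_ty = M·x/J = 1300 N/mm.
Resultant f_max = √[f_tx² + (f_v + f_ty)²] = √[2288² + (579.5 + 1300)²] = 2961 N/mm.
Capacity per unit length: φr_n = 0.75 × 0.6 × 490 × (0.707 × 16) = 2494 N/mm.
2961 > 2494 → NOT adequate.

f_max ≈ 2960 N/mm; NOT adequate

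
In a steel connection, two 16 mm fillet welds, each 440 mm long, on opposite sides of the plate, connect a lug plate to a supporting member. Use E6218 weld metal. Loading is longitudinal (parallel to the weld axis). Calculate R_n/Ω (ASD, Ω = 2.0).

E62XX → F_EXX = 620 MPa.
Effective throat t_e = 0.707 × 16 = 11.31 mm.
Total length L = 880 mm; A_we = 11.31 × 880 = 9955 mm².
F_nw = 0.6 F_EXX = 0.6 × 620 = 372 MPa.
R_n = 372 × 9955 × 10⁻³ = 3703 kN; R_n/Ω = 3703/2.0 = 1852 kN.

R_n/Ω ≈ 1850 kN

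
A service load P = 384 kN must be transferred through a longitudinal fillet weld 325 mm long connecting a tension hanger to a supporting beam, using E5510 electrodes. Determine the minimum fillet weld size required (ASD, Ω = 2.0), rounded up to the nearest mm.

E55XX → F_EXX = 550 MPa.
Total weld length L = 325 mm.
Required throat t_e = P × Ω / (0.6 F_EXX × L) = 384 × 2.0 / (0.6 × 550 × 325 × 10⁻³) = 7.161 mm.
Required leg w = t_e / 0.707 = 10.13 mm → use 11 mm.

w = 11 mm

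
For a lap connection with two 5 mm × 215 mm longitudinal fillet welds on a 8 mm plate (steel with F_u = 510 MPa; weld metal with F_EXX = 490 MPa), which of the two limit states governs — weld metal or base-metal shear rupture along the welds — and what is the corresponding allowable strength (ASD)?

R_n/Ω ≈ 223 kN (weld metal governs)

t_e = 0.707 × 5 = 3.535 mm; L = 430 mm.
Weld metal: R_n/Ω = (1/2.0) × 0.6 × 490 × 3.535 × 430 × 10⁻³ = 223.4 kN.
Base metal (shear rupture): R_n/Ω = (1/2.0) × 0.6 × 510 × 8 × 430 × 10⁻³ = 526.3 kN.
Governing: weld metal.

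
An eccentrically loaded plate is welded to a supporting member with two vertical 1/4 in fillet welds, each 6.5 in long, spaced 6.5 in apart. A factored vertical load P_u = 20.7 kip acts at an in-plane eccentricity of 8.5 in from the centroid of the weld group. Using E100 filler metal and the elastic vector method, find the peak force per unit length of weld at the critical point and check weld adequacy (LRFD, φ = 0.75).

E100XX → F_EXX = 100 ksi.
Total weld length L_w = 13 in. Treat welds as unit-width lines.
Polar moment about centroid: J = 2[d³/12 + d(b/2)²] = 2[6.5³/12 + 6.5×3.25²] = 183.1 in³.
Direct shear f_v = P/L_w = 20.7 / 13 = 1.592 kip/in (vertical).
Torsion M = P·e = 20.7 × 8.5 = 175.95 kip·in.
Critical point at (x, y) = (3.25, 3.25) from centroid. f_tx = M·y/J = 3.123 kip/in; f_ty = M·x/J = 3.123 kip/in.
Resultant f_max = √[f_tx² + (f_v + f_ty)²] = √[3.123² + (1.592 + 3.123)²] = 5.656 kip/in.
Capacity per unit length: φr_n = 0.75 × 0.6 × 100 × (0.707 × 0.25) = 7.954 kip/in.
5.656 ≤ 7.954 → adequate.

f_max ≈ 5.66 kip/in; adequate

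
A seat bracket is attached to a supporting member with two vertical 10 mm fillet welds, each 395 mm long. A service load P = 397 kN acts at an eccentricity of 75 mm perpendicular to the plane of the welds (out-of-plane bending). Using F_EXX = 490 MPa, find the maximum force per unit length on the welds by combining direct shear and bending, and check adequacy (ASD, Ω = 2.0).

L_w = 2 × 395 = 790 mm; section modulus (unit throat) S = 2 × L²/6 = 52010 mm².
Direct shear f_v = P/L_w = 397×10³/790 = 502.5 N/mm.
Moment M = P × e = 397×10³ × 75 = 29775000 N·mm; bending f_b = M/S = 572.5 N/mm.
f_max = √(f_v² + f_b²) = √(502.5² + 572.5²) = 761.8 N/mm.
r_n/Ω = (1/2.0) × 0.6 × 490 × (0.707 × 10) = 1039 N/mm → adequate.

f_max ≈ 762 N/mm; adequate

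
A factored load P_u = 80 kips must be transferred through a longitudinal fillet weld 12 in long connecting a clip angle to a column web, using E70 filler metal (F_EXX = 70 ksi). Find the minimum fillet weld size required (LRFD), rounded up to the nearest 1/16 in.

w = 5/16 in

Total weld length L = 12 in.
Required throat t_e = P_u / (φ × 0.6 F_EXX × L) = 80 / (0.75 × 0.6 × 70 × 12) = 0.2116 in.
Required leg w = t_e / 0.707 = 0.2993 in → use 5/16 in.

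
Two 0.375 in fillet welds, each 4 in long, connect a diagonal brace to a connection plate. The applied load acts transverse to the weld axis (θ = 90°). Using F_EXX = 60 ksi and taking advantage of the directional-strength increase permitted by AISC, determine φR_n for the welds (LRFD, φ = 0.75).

φR_n ≈ 85.9 kips

t_e = 0.707 × 0.375 = 0.2651 in; A_we = 0.2651 × 8 = 2.121 in².
Directional factor: 1.0 + 0.5 sin^1.5(90°) = 1.5.
F_nw = 0.6 × 60 × 1.5 = 54 ksi.
φR_n = 0.75 × 54 × 2.121 = 85.9 kips.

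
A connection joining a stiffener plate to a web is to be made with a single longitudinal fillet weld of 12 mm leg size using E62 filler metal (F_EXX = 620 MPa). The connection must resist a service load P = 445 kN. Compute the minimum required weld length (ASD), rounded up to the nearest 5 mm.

Throat t_e = 0.707 × 12 = 8.484 mm.
r_n/Ω = (0.6 × 620 × 8.484) / 2.0 = 1578 N/mm = 1.578 kN/mm.
L_req = P / (r_n/Ω) = 445 / 1.578 = 282 mm total.
Round up → use L = 285 mm.

L = 285 mm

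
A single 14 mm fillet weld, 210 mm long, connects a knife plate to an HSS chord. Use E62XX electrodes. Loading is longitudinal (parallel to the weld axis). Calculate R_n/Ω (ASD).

R_n/Ω ≈ 387 kN

E62XX → F_EXX = 620 MPa.
Effective throat t_e = 0.707 × 14 = 9.898 mm.
Total length L = 210 mm; A_we = 9.898 × 210 = 2079 mm².
F_nw = 0.6 F_EXX = 0.6 × 620 = 372 MPa.
R_n = 372 × 2079 × 10⁻³ = 773.2 kN; R_n/Ω = 773.2/2.0 = 386.6 kN.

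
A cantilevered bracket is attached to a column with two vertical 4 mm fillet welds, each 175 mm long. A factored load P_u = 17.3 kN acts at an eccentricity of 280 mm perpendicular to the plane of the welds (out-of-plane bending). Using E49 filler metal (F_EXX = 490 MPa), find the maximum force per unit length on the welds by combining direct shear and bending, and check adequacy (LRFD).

L_w = 2 × 175 = 350 mm; section modulus (unit throat) S = 2 × L²/6 = 10210 mm².
Direct shear f_v = P/L_w = 17.3×10³/350 = 49.43 N/mm.
Moment M = P × e = 17.3×10³ × 280 = 4844000 N·mm; bending f_b = M/S = 474.5 N/mm.
f_max = √(f_v² + f_b²) = √(49.43² + 474.5²) = 477.1 N/mm.
φr_n = 0.75 × 0.6 × 490 × (0.707 × 4) = 623.6 N/mm → adequate.

f_max ≈ 477 N/mm; adequate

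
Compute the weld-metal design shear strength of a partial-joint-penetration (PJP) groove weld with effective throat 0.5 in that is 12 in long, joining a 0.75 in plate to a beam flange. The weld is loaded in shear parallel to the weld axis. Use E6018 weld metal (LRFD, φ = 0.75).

φR_n ≈ 162 kips

E60XX → F_EXX = 60 ksi.
Effective throat (given) t_e = 0.5 in.
A_we = 0.5 × 12 = 6 in².
F_nw = 0.6 F_EXX = 36 ksi.
φR_n = 0.75 × 36 × 6 = 162 kips.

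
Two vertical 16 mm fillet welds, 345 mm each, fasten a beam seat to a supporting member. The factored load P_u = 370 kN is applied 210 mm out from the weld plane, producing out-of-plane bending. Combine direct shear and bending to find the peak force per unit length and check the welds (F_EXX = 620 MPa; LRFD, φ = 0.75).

f_max ≈ 2030 N/mm; adequate

L_w = 2 × 345 = 690 mm; section modulus (unit throat) S = 2 × L²/6 = 39680 mm².
Direct shear f_v = P/L_w = 370×10³/690 = 536.2 N/mm.
Moment M = P × e = 370×10³ × 210 = 77700000 N·mm; bending f_b = M/S = 1958 N/mm.
f_max = √(f_v² + f_b²) = √(536.2² + 1958²) = 2030 N/mm.
φr_n = 0.75 × 0.6 × 620 × (0.707 × 16) = 3156 N/mm → adequate.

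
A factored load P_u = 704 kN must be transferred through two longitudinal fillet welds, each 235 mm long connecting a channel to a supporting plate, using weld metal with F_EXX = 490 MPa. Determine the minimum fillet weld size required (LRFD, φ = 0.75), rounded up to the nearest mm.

Total weld length L = 470 mm.
Required throat t_e = P_u / (φ × 0.6 F_EXX × L) = 704 / (0.75 × 0.6 × 490 × 470 × 10⁻³) = 6.793 mm.
Required leg w = t_e / 0.707 = 9.608 mm → use 10 mm.

w = 10 mm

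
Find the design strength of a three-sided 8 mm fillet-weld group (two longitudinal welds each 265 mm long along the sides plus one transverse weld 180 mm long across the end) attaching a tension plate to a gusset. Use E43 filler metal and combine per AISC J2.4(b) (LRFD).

φR_n ≈ 789 kN

E43XX → F_EXX = 430 MPa.
t_e = 0.707 × 8 = 5.656 mm.
R_nwl = 0.6 × 430 × 5.656 × 530 × 10⁻³ = 773.4 kN (longitudinal, 2 welds).
R_nwt = 0.6 × 430 × 5.656 × 180 × 10⁻³ = 262.7 kN (transverse, base value).
(i) R_nwl + R_nwt = 1036 kN; (ii) 0.85 R_nwl + 1.5 R_nwt = 1051 kN.
R_n = max = 1051 kN [governs: (ii)]; φR_n = 788.5 kN.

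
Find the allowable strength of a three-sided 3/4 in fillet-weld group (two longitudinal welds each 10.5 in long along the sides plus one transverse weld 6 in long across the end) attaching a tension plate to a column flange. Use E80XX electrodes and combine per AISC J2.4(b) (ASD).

R_n/Ω ≈ 344 kip

E80XX → F_EXX = 80 ksi.
t_e = 0.707 × 0.75 = 0.5302 in.
R_nwl = 0.6 × 80 × 0.5302 × 21 = 534.5 kip (longitudinal, 2 welds).
R_nwt = 0.6 × 80 × 0.5302 × 6 = 152.7 kip (transverse, base value).
(i) R_nwl + R_nwt = 687.2 kip; (ii) 0.85 R_nwl + 1.5 R_nwt = 683.4 kip.
R_n = max = 687.2 kip [governs: (i)]; R_n/Ω = 343.6 kip.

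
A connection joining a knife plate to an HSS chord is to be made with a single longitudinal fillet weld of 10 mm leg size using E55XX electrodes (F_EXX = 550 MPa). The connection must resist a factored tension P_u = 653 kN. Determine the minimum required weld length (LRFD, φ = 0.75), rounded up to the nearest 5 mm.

L = 375 mm

Throat t_e = 0.707 × 10 = 7.07 mm.
φr_n = 0.75 × 0.6 × 550 × 7.07 × 10⁻³ = 1.75 kN/mm.
L_req = P_u / φr_n = 653 / 1.75 = 373.2 mm total.
Round up → use L = 375 mm.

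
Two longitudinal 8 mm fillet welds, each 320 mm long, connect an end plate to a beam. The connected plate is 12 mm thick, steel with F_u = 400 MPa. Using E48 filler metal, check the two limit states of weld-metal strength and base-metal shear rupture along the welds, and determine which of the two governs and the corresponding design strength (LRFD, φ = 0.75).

φR_n ≈ 782 kN (weld metal governs)

E48XX → F_EXX = 480 MPa.
t_e = 0.707 × 8 = 5.656 mm; L = 640 mm.
Weld metal: φR_n = 0.75 × 0.6 × 480 × 5.656 × 640 × 10⁻³ = 781.9 kN.
Base metal (shear rupture): φR_n = 0.75 × 0.6 × 400 × 12 × 640 × 10⁻³ = 1382 kN.
Governing: weld metal.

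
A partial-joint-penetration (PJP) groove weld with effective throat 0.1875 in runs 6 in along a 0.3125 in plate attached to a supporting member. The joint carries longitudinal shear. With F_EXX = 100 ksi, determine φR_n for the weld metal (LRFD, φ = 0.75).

Effective throat (given) t_e = 0.1875 in.
A_we = 0.1875 × 6 = 1.125 in².
F_nw = 0.6 F_EXX = 60 ksi.
φR_n = 0.75 × 60 × 1.125 = 50.62 kips.

φR_n ≈ 50.6 kips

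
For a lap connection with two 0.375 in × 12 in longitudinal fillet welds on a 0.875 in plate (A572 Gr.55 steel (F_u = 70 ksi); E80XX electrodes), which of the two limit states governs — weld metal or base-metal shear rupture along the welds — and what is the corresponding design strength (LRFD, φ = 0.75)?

φR_n ≈ 229 kip (weld metal governs)

E80XX → F_EXX = 80 ksi.
t_e = 0.707 × 0.375 = 0.2651 in; L = 24 in.
Weld metal: φR_n = 0.75 × 0.6 × 80 × 0.2651 × 24 = 229.1 kip.
Base metal (shear rupture): φR_n = 0.75 × 0.6 × 70 × 0.875 × 24 = 661.5 kip.
Governing: weld metal.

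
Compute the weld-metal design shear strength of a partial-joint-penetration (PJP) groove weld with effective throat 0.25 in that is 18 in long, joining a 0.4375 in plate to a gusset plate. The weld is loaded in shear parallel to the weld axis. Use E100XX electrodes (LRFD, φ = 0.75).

φR_n ≈ 202 kips

E100XX → F_EXX = 100 ksi.
Effective throat (given) t_e = 0.25 in.
A_we = 0.25 × 18 = 4.5 in².
F_nw = 0.6 F_EXX = 60 ksi.
φR_n = 0.75 × 60 × 4.5 = 202.5 kips.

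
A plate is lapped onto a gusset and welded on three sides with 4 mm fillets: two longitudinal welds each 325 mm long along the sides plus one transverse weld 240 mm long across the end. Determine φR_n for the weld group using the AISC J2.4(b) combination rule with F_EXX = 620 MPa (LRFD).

φR_n ≈ 720 kN

t_e = 0.707 × 4 = 2.828 mm.
R_nwl = 0.6 × 620 × 2.828 × 650 × 10⁻³ = 683.8 kN (longitudinal, 2 welds).
R_nwt = 0.6 × 620 × 2.828 × 240 × 10⁻³ = 252.5 kN (transverse, base value).
(i) R_nwl + R_nwt = 936.3 kN; (ii) 0.85 R_nwl + 1.5 R_nwt = 960 kN.
R_n = max = 960 kN [governs: (ii)]; φR_n = 720 kN.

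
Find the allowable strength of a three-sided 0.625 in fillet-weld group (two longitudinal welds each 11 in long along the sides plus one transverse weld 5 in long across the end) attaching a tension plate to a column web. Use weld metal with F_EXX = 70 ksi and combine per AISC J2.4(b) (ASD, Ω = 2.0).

R_n/Ω ≈ 251 kips

t_e = 0.707 × 0.625 = 0.4419 in.
R_nwl = 0.6 × 70 × 0.4419 × 22 = 408.3 kips (longitudinal, 2 welds).
R_nwt = 0.6 × 70 × 0.4419 × 5 = 92.79 kips (transverse, base value).
(i) R_nwl + R_nwt = 501.1 kips; (ii) 0.85 R_nwl + 1.5 R_nwt = 486.2 kips.
R_n = max = 501.1 kips [governs: (i)]; R_n/Ω = 250.5 kips.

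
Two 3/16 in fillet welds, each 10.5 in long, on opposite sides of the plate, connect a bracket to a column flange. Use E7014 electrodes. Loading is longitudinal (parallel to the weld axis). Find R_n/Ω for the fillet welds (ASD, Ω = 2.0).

E70XX → F_EXX = 70 ksi.
Effective throat t_e = 0.707 × 0.1875 = 0.1326 in.
Total length L = 21 in; A_we = 0.1326 × 21 = 2.784 in².
F_nw = 0.6 F_EXX = 0.6 × 70 = 42 ksi.
R_n = 42 × 2.784 = 116.9 kip; R_n/Ω = 116.9/2.0 = 58.46 kip.

R_n/Ω ≈ 58.5 kip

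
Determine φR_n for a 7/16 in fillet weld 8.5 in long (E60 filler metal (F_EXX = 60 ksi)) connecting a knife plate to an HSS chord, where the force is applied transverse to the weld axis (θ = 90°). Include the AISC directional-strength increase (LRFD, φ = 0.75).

φR_n ≈ 106 kips

t_e = 0.707 × 0.4375 = 0.3093 in; A_we = 0.3093 × 8.5 = 2.629 in².
Directional factor: 1.0 + 0.5 sin^1.5(90°) = 1.5.
F_nw = 0.6 × 60 × 1.5 = 54 ksi.
φR_n = 0.75 × 54 × 2.629 = 106.5 kips.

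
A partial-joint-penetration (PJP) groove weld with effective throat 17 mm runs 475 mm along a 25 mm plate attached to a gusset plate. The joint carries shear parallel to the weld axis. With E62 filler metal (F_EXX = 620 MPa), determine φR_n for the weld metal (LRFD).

φR_n ≈ 2250 kN

Effective throat (given) t_e = 17 mm.
A_we = 17 × 475 = 8075 mm².
F_nw = 0.6 F_EXX = 372 MPa.
φR_n = 0.75 × 372 × 8075 × 10⁻³ = 2253 kN.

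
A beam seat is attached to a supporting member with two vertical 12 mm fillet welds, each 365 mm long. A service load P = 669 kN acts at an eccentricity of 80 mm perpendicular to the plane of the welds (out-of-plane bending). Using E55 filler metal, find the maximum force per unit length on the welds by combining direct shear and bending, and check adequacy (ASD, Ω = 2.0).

E55XX → F_EXX = 550 MPa.
L_w = 2 × 365 = 730 mm; section modulus (unit throat) S = 2 × L²/6 = 44410 mm².
Direct shear f_v = P/L_w = 669×10³/730 = 916.4 N/mm.
Moment M = P × e = 669×10³ × 80 = 53520000 N·mm; bending f_b = M/S = 1205 N/mm.
f_max = √(f_v² + f_b²) = √(916.4² + 1205²) = 1514 N/mm.
r_n/Ω = (1/2.0) × 0.6 × 550 × (0.707 × 12) = 1400 N/mm → NOT adequate.

f_max ≈ 1510 N/mm; NOT adequate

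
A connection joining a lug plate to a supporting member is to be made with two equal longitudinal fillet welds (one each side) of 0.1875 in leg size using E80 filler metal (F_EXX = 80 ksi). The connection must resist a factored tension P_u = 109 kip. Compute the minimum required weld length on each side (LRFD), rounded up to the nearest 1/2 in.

Throat t_e = 0.707 × 0.1875 = 0.1326 in.
φr_n = 0.75 × 0.6 × 80 × 0.1326 = 4.772 kip/in.
L_req = P_u / φr_n = 109 / 4.772 = 22.84 in total.
Per side: 22.84 / 2 = 11.42 in.
Round up → use L = 11.5 in on each side.

L = 11.5 in on each side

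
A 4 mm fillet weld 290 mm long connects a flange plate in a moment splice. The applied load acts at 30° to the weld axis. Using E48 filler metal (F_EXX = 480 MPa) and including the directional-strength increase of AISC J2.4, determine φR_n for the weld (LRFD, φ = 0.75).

φR_n ≈ 208 kN

t_e = 0.707 × 4 = 2.828 mm; A_we = 2.828 × 290 = 820.1 mm².
Directional factor: 1.0 + 0.5 sin^1.5(30°) = 1.177.
F_nw = 0.6 × 480 × 1.177 = 338.9 MPa.
φR_n = 0.75 × 338.9 × 820.1 × 10⁻³ = 208.5 kN.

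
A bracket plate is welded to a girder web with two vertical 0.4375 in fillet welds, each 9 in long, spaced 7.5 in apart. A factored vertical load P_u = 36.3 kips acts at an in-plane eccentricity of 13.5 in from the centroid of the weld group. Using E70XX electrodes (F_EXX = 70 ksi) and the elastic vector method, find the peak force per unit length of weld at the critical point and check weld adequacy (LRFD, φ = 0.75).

Total weld length L_w = 18 in. Treat welds as unit-width lines.
Polar moment about centroid: J = 2[d³/12 + d(b/2)²] = 2[9³/12 + 9×3.75²] = 374.6 in³.
Direct shear f_v = P/L_w = 36.3 / 18 = 2.017 kip/in (vertical).
Torsion M = P·e = 36.3 × 13.5 = 490.05 kip·in.
Critical point at (x, y) = (3.75, 4.5) from centroid. f_tx = M·y/J = 5.886 kip/in; f_ty = M·x/J = 4.905 kip/in.
Resultant f_max = √[f_tx² + (f_v + f_ty)²] = √[5.886² + (2.017 + 4.905)²] = 9.087 kip/in.
Capacity per unit length: φr_n = 0.75 × 0.6 × 70 × (0.707 × 0.4375) = 9.743 kip/in.
9.087 ≤ 9.743 → adequate.

f_max ≈ 9.09 kip/in; adequate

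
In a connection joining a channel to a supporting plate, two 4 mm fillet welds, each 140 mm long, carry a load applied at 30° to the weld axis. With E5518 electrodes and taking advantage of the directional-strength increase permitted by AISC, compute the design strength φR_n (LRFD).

φR_n ≈ 231 kN

E55XX → F_EXX = 550 MPa.
t_e = 0.707 × 4 = 2.828 mm; A_we = 2.828 × 280 = 791.8 mm².
Directional factor: 1.0 + 0.5 sin^1.5(30°) = 1.177.
F_nw = 0.6 × 550 × 1.177 = 388.3 MPa.
φR_n = 0.75 × 388.3 × 791.8 × 10⁻³ = 230.6 kN.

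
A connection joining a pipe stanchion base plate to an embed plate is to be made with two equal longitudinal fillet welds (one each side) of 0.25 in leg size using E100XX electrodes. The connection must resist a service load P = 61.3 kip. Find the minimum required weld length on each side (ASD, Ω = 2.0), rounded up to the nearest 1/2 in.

L = 6 in on each side

E100XX → F_EXX = 100 ksi.
Throat t_e = 0.707 × 0.25 = 0.1767 in.
r_n/Ω = (0.6 × 100 × 0.1767) / 2.0 = 5.302 kip/in.
L_req = P / (r_n/Ω) = 61.3 / 5.302 = 11.56 in total.
Per side: 11.56 / 2 = 5.78 in.
Round up → use L = 6 in on each side.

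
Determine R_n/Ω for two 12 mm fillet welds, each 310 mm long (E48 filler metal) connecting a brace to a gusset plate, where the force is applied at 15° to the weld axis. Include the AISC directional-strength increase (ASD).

E48XX → F_EXX = 480 MPa.
t_e = 0.707 × 12 = 8.484 mm; A_we = 8.484 × 620 = 5260 mm².
Directional factor: 1.0 + 0.5 sin^1.5(15°) = 1.066.
F_nw = 0.6 × 480 × 1.066 = 307 MPa.
R_n/Ω = (307 × 5260) / 2.0 × 10⁻³ = 807.3 kN.

R_n/Ω ≈ 807 kN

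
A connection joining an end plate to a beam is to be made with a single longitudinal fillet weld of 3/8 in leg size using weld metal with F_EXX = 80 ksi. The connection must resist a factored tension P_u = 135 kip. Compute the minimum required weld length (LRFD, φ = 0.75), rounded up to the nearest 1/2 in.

L = 14.5 in

Throat t_e = 0.707 × 0.375 = 0.2651 in.
φr_n = 0.75 × 0.6 × 80 × 0.2651 = 9.544 kip/in.
L_req = P_u / φr_n = 135 / 9.544 = 14.14 in total.
Round up → use L = 14.5 in.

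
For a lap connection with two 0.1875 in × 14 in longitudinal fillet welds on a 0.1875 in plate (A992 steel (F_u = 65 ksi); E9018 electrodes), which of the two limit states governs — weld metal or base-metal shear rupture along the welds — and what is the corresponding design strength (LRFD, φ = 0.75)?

E90XX → F_EXX = 90 ksi.
t_e = 0.707 × 0.1875 = 0.1326 in; L = 28 in.
Weld metal: φR_n = 0.75 × 0.6 × 90 × 0.1326 × 28 = 150.3 kip.
Base metal (shear rupture): φR_n = 0.75 × 0.6 × 65 × 0.1875 × 28 = 153.6 kip.
Governing: weld metal.

φR_n ≈ 150 kip (weld metal governs)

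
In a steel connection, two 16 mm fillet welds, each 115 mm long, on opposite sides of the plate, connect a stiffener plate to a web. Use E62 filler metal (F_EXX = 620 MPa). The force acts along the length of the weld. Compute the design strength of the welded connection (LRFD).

φR_n ≈ 726 kN

Effective throat t_e = 0.707 × 16 = 11.31 mm.
Total length L = 230 mm; A_we = 11.31 × 230 = 2602 mm².
F_nw = 0.6 F_EXX = 0.6 × 620 = 372 MPa.
φR_n = 0.75 × 372 × 2602 × 10⁻³ = 725.9 kN.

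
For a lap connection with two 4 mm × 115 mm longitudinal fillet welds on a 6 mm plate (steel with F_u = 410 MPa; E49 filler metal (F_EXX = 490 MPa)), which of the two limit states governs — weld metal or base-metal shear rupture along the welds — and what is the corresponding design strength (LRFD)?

φR_n ≈ 143 kN (weld metal governs)

t_e = 0.707 × 4 = 2.828 mm; L = 230 mm.
Weld metal: φR_n = 0.75 × 0.6 × 490 × 2.828 × 230 × 10⁻³ = 143.4 kN.
Base metal (shear rupture): φR_n = 0.75 × 0.6 × 410 × 6 × 230 × 10⁻³ = 254.6 kN.
Governing: weld metal.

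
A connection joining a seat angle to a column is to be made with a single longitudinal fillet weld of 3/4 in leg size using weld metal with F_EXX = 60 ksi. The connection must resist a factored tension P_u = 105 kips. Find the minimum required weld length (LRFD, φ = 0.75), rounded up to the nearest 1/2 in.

L = 7.5 in

Throat t_e = 0.707 × 0.75 = 0.5302 in.
φr_n = 0.75 × 0.6 × 60 × 0.5302 = 14.32 kips/in.
L_req = P_u / φr_n = 105 / 14.32 = 7.334 in total.
Round up → use L = 7.5 in.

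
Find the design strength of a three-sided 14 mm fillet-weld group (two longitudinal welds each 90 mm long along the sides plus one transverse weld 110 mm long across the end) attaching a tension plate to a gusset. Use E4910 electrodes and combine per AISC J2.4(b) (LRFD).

φR_n ≈ 694 kN

E49XX → F_EXX = 490 MPa.
t_e = 0.707 × 14 = 9.898 mm.
R_nwl = 0.6 × 490 × 9.898 × 180 × 10⁻³ = 523.8 kN (longitudinal, 2 welds).
R_nwt = 0.6 × 490 × 9.898 × 110 × 10⁻³ = 320.1 kN (transverse, base value).
(i) R_nwl + R_nwt = 843.9 kN; (ii) 0.85 R_nwl + 1.5 R_nwt = 925.4 kN.
R_n = max = 925.4 kN [governs: (ii)]; φR_n = 694 kN.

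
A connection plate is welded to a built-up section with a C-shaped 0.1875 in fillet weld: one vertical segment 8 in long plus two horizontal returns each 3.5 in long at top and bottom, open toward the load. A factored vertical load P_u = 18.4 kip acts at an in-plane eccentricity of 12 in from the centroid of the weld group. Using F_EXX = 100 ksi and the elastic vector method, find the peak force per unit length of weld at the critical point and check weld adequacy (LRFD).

Total weld length L_w = 15 in. Treat welds as unit-width lines.
Centroid: x̄ = 2×3.5×1.75 / 15 = 0.8167 in from the vertical weld.
Polar moment about centroid: J = I_x + I_y = [8³/12 + 2×3.5×4²] + [8×0.8167² + 2(3.5³/12 + 3.5×0.9333²)] = 173.2 in³.
Direct shear f_v = P/L_w = 18.4 / 15 = 1.227 kip/in (vertical).
Torsion M = P·e = 18.4 × 12 = 220.8 kip·in.
Critical point at (x, y) = (2.683, 4) from centroid. f_tx = M·y/J = 5.098 kip/in; f_ty = M·x/J = 3.42 kip/in.
Resultant f_max = √[f_tx² + (f_v + f_ty)²] = √[5.098² + (1.227 + 3.42)²] = 6.898 kip/in.
Capacity per unit length: φr_n = 0.75 × 0.6 × 100 × (0.707 × 0.1875) = 5.965 kip/in.
6.898 > 5.965 → NOT adequate.

f_max ≈ 6.9 kip/in; NOT adequate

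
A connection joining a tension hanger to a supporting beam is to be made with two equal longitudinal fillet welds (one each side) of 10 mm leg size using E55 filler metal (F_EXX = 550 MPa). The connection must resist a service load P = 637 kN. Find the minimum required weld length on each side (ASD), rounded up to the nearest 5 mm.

L = 275 mm on each side

Throat t_e = 0.707 × 10 = 7.07 mm.
r_n/Ω = (0.6 × 550 × 7.07) / 2.0 = 1167 N/mm = 1.167 kN/mm.
L_req = P / (r_n/Ω) = 637 / 1.167 = 546.1 mm total.
Per side: 546.1 / 2 = 273 mm.
Round up → use L = 275 mm on each side.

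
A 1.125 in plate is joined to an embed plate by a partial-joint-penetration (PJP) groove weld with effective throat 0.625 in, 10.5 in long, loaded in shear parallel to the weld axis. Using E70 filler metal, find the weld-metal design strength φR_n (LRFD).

E70XX → F_EXX = 70 ksi.
Effective throat (given) t_e = 0.625 in.
A_we = 0.625 × 10.5 = 6.562 in².
F_nw = 0.6 F_EXX = 42 ksi.
φR_n = 0.75 × 42 × 6.562 = 206.7 kip.

φR_n ≈ 207 kip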